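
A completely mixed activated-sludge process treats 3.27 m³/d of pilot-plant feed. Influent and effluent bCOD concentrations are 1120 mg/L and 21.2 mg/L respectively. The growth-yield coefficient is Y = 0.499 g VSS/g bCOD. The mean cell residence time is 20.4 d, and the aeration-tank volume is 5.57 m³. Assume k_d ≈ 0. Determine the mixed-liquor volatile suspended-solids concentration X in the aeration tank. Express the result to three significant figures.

X ≈ 6570 mg/L

X = Y·Q·ΔS·θ_c / V = 0.499 × 3.27 × (1120 − 21.2) × 20.4 / 5.57 = 6567 mg/L.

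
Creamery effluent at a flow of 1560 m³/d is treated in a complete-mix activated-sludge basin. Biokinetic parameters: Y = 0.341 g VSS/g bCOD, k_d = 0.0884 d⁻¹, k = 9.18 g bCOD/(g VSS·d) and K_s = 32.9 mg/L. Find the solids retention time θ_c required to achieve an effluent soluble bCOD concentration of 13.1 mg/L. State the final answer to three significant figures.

From 1/θ_c = Y·k·S/(K_s + S) − k_d: Y·k·S/(K_s+S) = 0.341 × 9.18 × 13.1 / (32.9 + 13.1) = 0.8915 d⁻¹.
θ_c = 1/(μ − k_d) = 1/(0.8915 − 0.0884) = 1/0.8031 = 1.245 d.

θ_c ≈ 1.25 d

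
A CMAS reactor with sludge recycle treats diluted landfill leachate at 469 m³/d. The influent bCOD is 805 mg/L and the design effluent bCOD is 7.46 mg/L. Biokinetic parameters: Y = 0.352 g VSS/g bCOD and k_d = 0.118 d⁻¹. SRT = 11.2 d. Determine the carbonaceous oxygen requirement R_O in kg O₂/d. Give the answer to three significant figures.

R_O ≈ 294 kg O₂/d

Observed yield with endogenous decay: Y_obs = Y / (1 + k_d·θ_c) = 0.352 / (1 + 0.118 × 11.2) = 0.352 / 2.322 = 0.1516 g VSS/g bCOD.
Mass of bCOD removed per day: Q(S₀ − S) = 469 × 797.5 g/m³ = 374.0 kg/d.
Net sludge production P_X = 0.1516 × 374.0 = 56.71 kg VSS/d.
Carbonaceous O₂ demand = substrate oxidised − cell-mass equivalent = 374.0 − 1.42 × 56.71 = 293.5 kg O₂/d.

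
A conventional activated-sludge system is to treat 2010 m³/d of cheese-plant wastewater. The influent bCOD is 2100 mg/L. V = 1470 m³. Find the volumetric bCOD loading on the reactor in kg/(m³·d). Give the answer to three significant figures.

L_v ≈ 2.87 kg bCOD/(m³·d)

Applied bCOD load per unit volume = Q·S₀/V = (2010 × 2100/1000)/1470 = 2.871 kg bCOD·m⁻³·d⁻¹.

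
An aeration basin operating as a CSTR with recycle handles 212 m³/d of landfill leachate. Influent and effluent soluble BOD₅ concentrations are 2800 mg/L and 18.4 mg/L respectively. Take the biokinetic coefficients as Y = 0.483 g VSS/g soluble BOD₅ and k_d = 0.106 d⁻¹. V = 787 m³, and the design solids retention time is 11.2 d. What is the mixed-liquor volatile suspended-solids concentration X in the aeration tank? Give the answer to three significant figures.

X ≈ 1850 mg/L

From V·X·(1 + k_d·θ_c) = Y·Q·(S₀ − S)·θ_c: X = 0.483 × 212 × (2800 − 18.4) × 11.2 / [787 × (1 + 0.106 × 11.2)] = 1853 mg/L.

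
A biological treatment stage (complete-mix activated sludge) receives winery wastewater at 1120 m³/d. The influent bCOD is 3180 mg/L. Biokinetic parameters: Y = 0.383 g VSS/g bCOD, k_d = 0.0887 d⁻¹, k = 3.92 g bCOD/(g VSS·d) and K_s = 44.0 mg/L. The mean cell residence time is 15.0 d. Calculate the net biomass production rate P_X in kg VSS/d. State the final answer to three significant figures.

From the Monod/SRT balance for a CMAS, S = K_s·(1+k_d θ_c)/[θ_c·(Y k − k_d) − 1] = 44.0 × (1 + 0.0887 × 15.0) / [15.0 × (0.383 × 3.92 − 0.0887) − 1] = 102.5 / 20.19 = 5.079 mg/L.
Observed yield with endogenous decay: Y_obs = Y / (1 + k_d·θ_c) = 0.383 / (1 + 0.0887 × 15.0) = 0.383 / 2.330 = 0.1643 g VSS/g bCOD.
Q·(S₀ − S) = 1120 × (3180 − 5.08) × 10⁻³ = 3556 kg/d removed.
P_X = Y_obs · Q(S₀ − S) = 0.1643 × 3556 = 584.4 kg VSS/d.

P_X ≈ 584 kg VSS/d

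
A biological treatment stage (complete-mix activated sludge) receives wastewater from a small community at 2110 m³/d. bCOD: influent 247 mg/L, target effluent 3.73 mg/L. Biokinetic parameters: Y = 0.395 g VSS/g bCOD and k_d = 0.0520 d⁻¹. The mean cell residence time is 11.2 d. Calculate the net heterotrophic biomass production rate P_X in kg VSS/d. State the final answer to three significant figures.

P_X ≈ 128 kg VSS/d

Y_obs = Y / (1 + k_d θ_c) = 0.395 / (1 + 0.0520 × 11.2) = 0.395 / 1.582 = 0.2496.
Q·(S₀ − S) = 2110 × (247 − 3.73) × 10⁻³ = 513.3 kg/d removed.
Biomass produced: P_X = Y_obs·Q·ΔS = 0.2496 × 513.3 ≈ 128.1 kg VSS/d.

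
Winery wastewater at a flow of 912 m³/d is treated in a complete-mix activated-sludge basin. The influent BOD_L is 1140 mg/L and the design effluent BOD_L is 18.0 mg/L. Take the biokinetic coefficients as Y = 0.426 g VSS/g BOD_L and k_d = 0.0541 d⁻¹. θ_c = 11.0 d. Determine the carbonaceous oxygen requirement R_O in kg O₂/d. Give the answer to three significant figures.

R_O ≈ 635 kg O₂/d

Observed yield with endogenous decay: Y_obs = Y / (1 + k_d·θ_c) = 0.426 / (1 + 0.0541 × 11.0) = 0.426 / 1.595 = 0.2671 g VSS/g BOD_L.
ΔS = 1140 − 18.0 = 1122 mg/L, so the substrate removal rate is 912 × 1122/1000 = 1023 kg BOD_L/d.
P_X = Y_obs·Q·(S₀ − S) = 0.2671 × 1023 = 273.3 kg VSS/d.
R_O = Q·(S₀ − S) − 1.42·P_X = 1023 − 1.42 × 273.3 = 635.2 kg O₂/d.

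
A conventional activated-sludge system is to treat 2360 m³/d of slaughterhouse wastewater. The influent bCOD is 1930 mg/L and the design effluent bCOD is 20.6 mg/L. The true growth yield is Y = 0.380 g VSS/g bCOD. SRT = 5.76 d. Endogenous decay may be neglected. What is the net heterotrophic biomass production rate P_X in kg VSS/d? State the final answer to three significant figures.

With endogenous decay neglected, the observed yield equals the true yield: Y_obs = Y = 0.380 g VSS/g bCOD.
Q·(S₀ − S) = 2360 × (1930 − 20.6) × 10⁻³ = 4506 kg/d removed.
Biomass produced: P_X = Y_obs·Q·ΔS = 0.3800 × 4506 ≈ 1712 kg VSS/d.

P_X ≈ 1710 kg VSS/d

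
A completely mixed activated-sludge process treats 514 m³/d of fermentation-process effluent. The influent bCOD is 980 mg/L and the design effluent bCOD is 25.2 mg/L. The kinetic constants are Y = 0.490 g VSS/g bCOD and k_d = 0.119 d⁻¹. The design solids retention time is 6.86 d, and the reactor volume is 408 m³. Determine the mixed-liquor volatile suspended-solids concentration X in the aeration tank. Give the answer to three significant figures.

X = Y·Q·ΔS·θ_c / [V·(1 + k_d θ_c)] = 0.490 × 514 × (980 − 25.2) × 6.86 / [408 × (1 + 0.119 × 6.86)] = 2226 mg/L.

X ≈ 2230 mg/L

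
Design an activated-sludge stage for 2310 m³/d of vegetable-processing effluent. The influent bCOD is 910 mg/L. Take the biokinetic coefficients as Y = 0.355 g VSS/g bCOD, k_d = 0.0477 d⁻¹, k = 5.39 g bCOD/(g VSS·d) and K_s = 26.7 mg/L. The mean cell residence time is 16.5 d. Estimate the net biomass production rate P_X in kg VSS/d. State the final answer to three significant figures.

From the Monod/SRT balance for a CMAS, S = K_s·(1+k_d θ_c)/[θ_c·(Y k − k_d) − 1] = 26.7 × (1 + 0.0477 × 16.5) / [16.5 × (0.355 × 5.39 − 0.0477) − 1] = 47.71 / 29.78 = 1.602 mg/L.
Correct the yield for decay: Y_obs = Y/(1 + k_d θ_c) = 0.355 / (1 + 0.0477 × 16.5) = 0.355 / 1.787 = 0.1987.
Q·(S₀ − S) = 2310 × (910 − 1.60) × 10⁻³ = 2098 kg/d removed.
Net biomass production P_X = Y_obs × Q·(S₀ − S) = 0.1987 × 2098 = 416.9 kg VSS/d.

P_X ≈ 417 kg VSS/d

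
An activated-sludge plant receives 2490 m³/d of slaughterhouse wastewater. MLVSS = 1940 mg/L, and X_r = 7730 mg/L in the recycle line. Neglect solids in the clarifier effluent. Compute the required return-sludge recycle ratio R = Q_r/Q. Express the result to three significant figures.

R ≈ 0.335

R = Q_r/Q = X/(X_r − X) = 1940 / (7730 − 1940) = 0.3351.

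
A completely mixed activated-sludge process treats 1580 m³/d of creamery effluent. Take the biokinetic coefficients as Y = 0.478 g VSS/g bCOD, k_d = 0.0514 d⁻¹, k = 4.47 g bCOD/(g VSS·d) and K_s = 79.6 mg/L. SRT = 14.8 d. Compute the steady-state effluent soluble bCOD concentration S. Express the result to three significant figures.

Effluent substrate depends only on kinetics and SRT: S = K_s(1 + k_d θ_c) / [θ_c(Yk − k_d) − 1] = 79.6 × (1 + 0.0514 × 14.8) / [14.8 × (0.478 × 4.47 − 0.0514) − 1] = 140.2 / 29.86 = 4.693 mg/L.

S ≈ 4.69 mg/L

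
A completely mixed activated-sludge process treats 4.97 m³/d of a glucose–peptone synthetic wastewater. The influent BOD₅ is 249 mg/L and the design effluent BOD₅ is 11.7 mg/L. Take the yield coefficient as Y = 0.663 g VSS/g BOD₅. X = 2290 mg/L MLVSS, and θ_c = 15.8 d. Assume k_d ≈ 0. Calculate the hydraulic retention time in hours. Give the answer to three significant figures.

Biomass mass balance (decay neglected): V·X = Y·Q·(S₀ − S)·θ_c, so V = 0.663 × 4.97 × (249 − 11.7) × 15.8 / 2290 = 5.395 m³.
Hydraulic retention time τ = V/Q = 5.395 / 4.97 = 1.086 d = 26.05 h.

τ ≈ 26.1 h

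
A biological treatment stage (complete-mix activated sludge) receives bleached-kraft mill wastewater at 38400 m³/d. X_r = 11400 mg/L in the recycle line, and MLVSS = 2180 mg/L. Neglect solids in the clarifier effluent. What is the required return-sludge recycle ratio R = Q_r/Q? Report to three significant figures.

R ≈ 0.236

Solids balance on the clarifier gives (1+R)X = R·X_r, so R = X/(X_r − X) = 2180 / (11400 − 2180) = 0.2364.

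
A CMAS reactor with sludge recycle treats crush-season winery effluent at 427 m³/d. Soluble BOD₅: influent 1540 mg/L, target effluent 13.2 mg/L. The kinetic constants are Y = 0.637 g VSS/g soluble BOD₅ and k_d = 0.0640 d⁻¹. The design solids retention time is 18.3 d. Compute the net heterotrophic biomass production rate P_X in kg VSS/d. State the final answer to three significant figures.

Observed yield with endogenous decay: Y_obs = Y / (1 + k_d·θ_c) = 0.637 / (1 + 0.0640 × 18.3) = 0.637 / 2.171 = 0.2934 g VSS/g soluble BOD₅.
ΔS = 1540 − 13.2 = 1527 mg/L, so the substrate removal rate is 427 × 1527/1000 = 651.9 kg soluble BOD₅/d.
Net biomass production P_X = Y_obs × Q·(S₀ − S) = 0.2934 × 651.9 = 191.3 kg VSS/d.

P_X ≈ 191 kg VSS/d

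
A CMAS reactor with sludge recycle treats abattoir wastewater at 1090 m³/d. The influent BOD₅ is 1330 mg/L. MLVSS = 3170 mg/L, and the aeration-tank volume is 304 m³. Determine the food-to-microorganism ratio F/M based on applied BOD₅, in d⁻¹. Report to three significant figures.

F/M ≈ 1.50 d⁻¹

F/M = applied load / biomass = Q·S₀/(V·X) = 1090 × 1330 / (304.0 × 3170) = 1.504 d⁻¹.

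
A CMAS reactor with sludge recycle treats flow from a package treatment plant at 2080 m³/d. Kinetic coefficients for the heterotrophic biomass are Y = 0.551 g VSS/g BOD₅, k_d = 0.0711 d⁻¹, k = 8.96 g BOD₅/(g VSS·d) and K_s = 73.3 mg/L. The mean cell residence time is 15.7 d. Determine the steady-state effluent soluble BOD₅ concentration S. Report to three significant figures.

From the Monod/SRT balance for a CMAS, S = K_s·(1+k_d θ_c)/[θ_c·(Y k − k_d) − 1] = 73.3 × (1 + 0.0711 × 15.7) / [15.7 × (0.551 × 8.96 − 0.0711) − 1] = 155.1 / 75.39 = 2.057 mg/L.

S ≈ 2.06 mg/L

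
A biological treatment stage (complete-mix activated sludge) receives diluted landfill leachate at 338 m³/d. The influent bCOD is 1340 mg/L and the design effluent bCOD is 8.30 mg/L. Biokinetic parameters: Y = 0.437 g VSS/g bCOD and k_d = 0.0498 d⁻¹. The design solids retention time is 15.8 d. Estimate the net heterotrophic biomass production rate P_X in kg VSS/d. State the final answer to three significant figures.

Y_obs = Y / (1 + k_d θ_c) = 0.437 / (1 + 0.0498 × 15.8) = 0.437 / 1.787 = 0.2446.
Substrate removed = Q·(S₀ − S) = 338 m³/d × (1340 − 8.30) g/m³ = 4.5×10^5 g/d = 450.1 kg/d.
Net biomass production P_X = Y_obs × Q·(S₀ − S) = 0.2446 × 450.1 = 110.1 kg VSS/d.

P_X ≈ 110 kg VSS/d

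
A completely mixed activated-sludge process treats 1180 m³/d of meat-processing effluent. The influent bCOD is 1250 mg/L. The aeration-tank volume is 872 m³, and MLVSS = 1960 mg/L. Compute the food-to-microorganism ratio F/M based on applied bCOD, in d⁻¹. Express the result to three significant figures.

F/M ≈ 0.863 d⁻¹

F/M = applied load / biomass = Q·S₀/(V·X) = 1180 × 1250 / (872.0 × 1960) = 0.8630 d⁻¹.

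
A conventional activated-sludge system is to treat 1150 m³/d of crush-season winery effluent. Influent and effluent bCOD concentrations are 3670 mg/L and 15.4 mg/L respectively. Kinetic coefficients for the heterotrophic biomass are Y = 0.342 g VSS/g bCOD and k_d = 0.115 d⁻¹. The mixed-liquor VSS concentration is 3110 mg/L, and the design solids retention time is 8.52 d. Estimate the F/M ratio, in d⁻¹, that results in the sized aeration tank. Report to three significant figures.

F/M ≈ 0.682 d⁻¹

From the SRT design equation V = Y Q (S₀−S) θ_c / [X (1 + k_d θ_c)] = 0.342 × 1150 × (3670 − 15.4) × 8.52 / [3110 × (1 + 0.115 × 8.52)] = 1.22×10^7 / 6157 = 1989 m³.
F/M = Q·S₀ / (V·X) = 1150 × 3670 / (1989 × 3110) = 0.6823 g bCOD·(g VSS·d)⁻¹.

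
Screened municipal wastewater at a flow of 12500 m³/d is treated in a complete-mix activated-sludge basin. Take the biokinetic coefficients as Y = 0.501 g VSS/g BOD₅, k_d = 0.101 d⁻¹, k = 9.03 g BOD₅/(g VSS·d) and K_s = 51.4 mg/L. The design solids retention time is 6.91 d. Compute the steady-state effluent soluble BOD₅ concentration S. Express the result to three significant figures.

S ≈ 2.95 mg/L

From the Monod/SRT balance for a CMAS, S = K_s·(1+k_d θ_c)/[θ_c·(Y k − k_d) − 1] = 51.4 × (1 + 0.101 × 6.91) / [6.91 × (0.501 × 9.03 − 0.101) − 1] = 87.27 / 29.56 = 2.952 mg/L.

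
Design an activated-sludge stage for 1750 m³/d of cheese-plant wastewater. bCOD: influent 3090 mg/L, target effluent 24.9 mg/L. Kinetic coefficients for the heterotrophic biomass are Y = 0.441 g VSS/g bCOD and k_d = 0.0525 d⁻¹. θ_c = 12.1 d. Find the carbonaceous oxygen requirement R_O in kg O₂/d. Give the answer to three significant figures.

Correct the yield for decay: Y_obs = Y/(1 + k_d θ_c) = 0.441 / (1 + 0.0525 × 12.1) = 0.441 / 1.635 = 0.2697.
Substrate removed = Q·(S₀ − S) = 1750 m³/d × (3090 − 24.9) g/m³ = 5.36×10^6 g/d = 5364 kg/d.
Net sludge production P_X = 0.2697 × 5364 = 1447 kg VSS/d.
R_O = Q·(S₀ − S) − 1.42·P_X = 5364 − 1.42 × 1447 = 3310 kg O₂/d.

R_O ≈ 3310 kg O₂/d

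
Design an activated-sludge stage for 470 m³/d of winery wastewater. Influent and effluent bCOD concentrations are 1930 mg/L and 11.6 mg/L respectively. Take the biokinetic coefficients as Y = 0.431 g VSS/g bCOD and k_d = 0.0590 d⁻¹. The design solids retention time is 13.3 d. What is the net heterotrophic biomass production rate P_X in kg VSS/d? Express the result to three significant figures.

Observed yield with endogenous decay: Y_obs = Y / (1 + k_d·θ_c) = 0.431 / (1 + 0.0590 × 13.3) = 0.431 / 1.785 = 0.2415 g VSS/g bCOD.
Q·(S₀ − S) = 470 × (1930 − 11.6) × 10⁻³ = 901.6 kg/d removed.
So the net sludge growth is P_X = 0.2415 × 901.6 = 217.7 kg VSS/d.

P_X ≈ 218 kg VSS/d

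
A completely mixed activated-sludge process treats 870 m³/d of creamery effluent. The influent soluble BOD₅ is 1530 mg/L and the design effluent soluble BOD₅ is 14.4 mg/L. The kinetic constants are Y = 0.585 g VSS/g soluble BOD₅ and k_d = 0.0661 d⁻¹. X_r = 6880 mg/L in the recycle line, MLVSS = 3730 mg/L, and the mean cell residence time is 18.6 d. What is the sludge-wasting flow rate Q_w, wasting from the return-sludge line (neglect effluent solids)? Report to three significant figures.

Q_w ≈ 50.3 m³/d

From the SRT design equation V = Y Q (S₀−S) θ_c / [X (1 + k_d θ_c)] = 0.585 × 870 × (1530 − 14.4) × 18.6 / [3730 × (1 + 0.0661 × 18.6)] = 1.43×10^7 / 8316 = 1725 m³.
Wasting from the return line (neglecting effluent solids): Q_w = V·X / (θ_c·X_r) = 1725 × 3730 / (18.6 × 6880) = 50.29 m³/d.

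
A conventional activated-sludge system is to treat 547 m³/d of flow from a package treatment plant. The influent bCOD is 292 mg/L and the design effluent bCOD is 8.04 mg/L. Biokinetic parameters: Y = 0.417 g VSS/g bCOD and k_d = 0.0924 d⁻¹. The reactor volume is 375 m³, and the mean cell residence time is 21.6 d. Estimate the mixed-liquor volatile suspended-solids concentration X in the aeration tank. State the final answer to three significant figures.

X ≈ 1250 mg/L

X = Y·Q·ΔS·θ_c / [V·(1 + k_d θ_c)] = 0.417 × 547 × (292 − 8.04) × 21.6 / [375 × (1 + 0.0924 × 21.6)] = 1245 mg/L.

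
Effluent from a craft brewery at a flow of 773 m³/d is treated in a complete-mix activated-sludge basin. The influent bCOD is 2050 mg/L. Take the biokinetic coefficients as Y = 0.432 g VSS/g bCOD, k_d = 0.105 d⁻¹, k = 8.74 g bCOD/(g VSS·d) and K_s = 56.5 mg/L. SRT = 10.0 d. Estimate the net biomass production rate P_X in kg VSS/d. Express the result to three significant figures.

P_X ≈ 333 kg VSS/d

Effluent substrate depends only on kinetics and SRT: S = K_s(1 + k_d θ_c) / [θ_c(Yk − k_d) − 1] = 56.5 × (1 + 0.105 × 10.0) / [10.0 × (0.432 × 8.74 − 0.105) − 1] = 115.8 / 35.71 = 3.244 mg/L.
The observed yield is Y_obs = Y/(1 + k_d·θ_c) = 0.432 / (1 + 0.105 × 10.0) = 0.432 / 2.050 = 0.2107 g VSS per g bCOD removed.
Q·(S₀ − S) = 773 × (2050 − 3.24) × 10⁻³ = 1582 kg/d removed.
Net biomass production P_X = Y_obs × Q·(S₀ − S) = 0.2107 × 1582 = 333.4 kg VSS/d.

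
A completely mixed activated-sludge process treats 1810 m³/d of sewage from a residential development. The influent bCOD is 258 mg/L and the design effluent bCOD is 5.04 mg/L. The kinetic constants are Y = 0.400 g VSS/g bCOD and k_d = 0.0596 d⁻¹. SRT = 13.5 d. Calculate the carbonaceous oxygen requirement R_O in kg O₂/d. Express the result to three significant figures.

The observed yield is Y_obs = Y/(1 + k_d·θ_c) = 0.400 / (1 + 0.0596 × 13.5) = 0.400 / 1.805 = 0.2217 g VSS per g bCOD removed.
Mass of bCOD removed per day: Q(S₀ − S) = 1810 × 253.0 g/m³ = 457.9 kg/d.
Net sludge production P_X = 0.2217 × 457.9 = 101.5 kg VSS/d.
R_O = Q·ΔS − 1.42 P_X = 457.9 − 144.1 = 313.7 kg O₂/d.

R_O ≈ 314 kg O₂/d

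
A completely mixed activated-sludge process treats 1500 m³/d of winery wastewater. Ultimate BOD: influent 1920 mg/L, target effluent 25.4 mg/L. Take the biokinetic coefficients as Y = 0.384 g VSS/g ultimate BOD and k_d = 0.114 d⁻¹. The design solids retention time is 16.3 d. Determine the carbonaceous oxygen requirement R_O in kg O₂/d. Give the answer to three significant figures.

R_O ≈ 2300 kg O₂/d

Correct the yield for decay: Y_obs = Y/(1 + k_d θ_c) = 0.384 / (1 + 0.114 × 16.3) = 0.384 / 2.858 = 0.1344.
Substrate removed = Q·(S₀ − S) = 1500 m³/d × (1920 − 25.4) g/m³ = 2.84×10^6 g/d = 2842 kg/d.
P_X = Y_obs·Q·(S₀ − S) = 0.1344 × 2842 = 381.8 kg VSS/d.
R_O = Q·ΔS − 1.42 P_X = 2842 − 542.2 = 2300 kg O₂/d.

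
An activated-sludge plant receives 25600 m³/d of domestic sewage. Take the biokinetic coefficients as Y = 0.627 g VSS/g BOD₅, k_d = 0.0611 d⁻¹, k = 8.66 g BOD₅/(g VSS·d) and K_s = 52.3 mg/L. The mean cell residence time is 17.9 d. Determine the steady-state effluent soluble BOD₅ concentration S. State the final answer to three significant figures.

S ≈ 1.15 mg/L

Effluent substrate depends only on kinetics and SRT: S = K_s(1 + k_d θ_c) / [θ_c(Yk − k_d) − 1] = 52.3 × (1 + 0.0611 × 17.9) / [17.9 × (0.627 × 8.66 − 0.0611) − 1] = 109.5 / 95.10 = 1.151 mg/L.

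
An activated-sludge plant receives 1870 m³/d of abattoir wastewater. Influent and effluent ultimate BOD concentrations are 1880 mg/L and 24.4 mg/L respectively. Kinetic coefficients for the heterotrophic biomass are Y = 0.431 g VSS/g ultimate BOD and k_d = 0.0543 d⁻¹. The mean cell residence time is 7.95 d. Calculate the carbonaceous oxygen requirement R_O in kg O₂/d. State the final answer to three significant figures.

Y_obs = Y / (1 + k_d θ_c) = 0.431 / (1 + 0.0543 × 7.95) = 0.431 / 1.432 = 0.3010.
Substrate removed = Q·(S₀ − S) = 1870 m³/d × (1880 − 24.4) g/m³ = 3.47×10^6 g/d = 3470 kg/d.
Net sludge production P_X = 0.3010 × 3470 = 1045 kg VSS/d.
R_O = Q·ΔS − 1.42 P_X = 3470 − 1483 = 1987 kg O₂/d.

R_O ≈ 1990 kg O₂/d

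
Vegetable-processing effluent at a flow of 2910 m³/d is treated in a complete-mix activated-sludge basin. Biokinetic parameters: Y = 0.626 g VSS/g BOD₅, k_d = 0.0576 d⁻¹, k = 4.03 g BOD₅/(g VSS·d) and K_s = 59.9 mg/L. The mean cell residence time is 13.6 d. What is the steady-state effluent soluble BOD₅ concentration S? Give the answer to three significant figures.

For a completely mixed reactor with recycle the Lawrence–McCarty relation gives S = K_s·(1 + k_d·θ_c) / [θ_c·(Y·k − k_d) − 1] = 59.9 × (1 + 0.0576 × 13.6) / [13.6 × (0.626 × 4.03 − 0.0576) − 1] = 106.8 / 32.53 = 3.284 mg/L.

S ≈ 3.28 mg/L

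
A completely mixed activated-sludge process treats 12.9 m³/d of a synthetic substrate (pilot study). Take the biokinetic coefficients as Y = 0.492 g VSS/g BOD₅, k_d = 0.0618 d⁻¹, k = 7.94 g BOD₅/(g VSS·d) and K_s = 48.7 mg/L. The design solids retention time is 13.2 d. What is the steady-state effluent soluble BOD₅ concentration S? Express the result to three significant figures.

S ≈ 1.78 mg/L

From the Monod/SRT balance for a CMAS, S = K_s·(1+k_d θ_c)/[θ_c·(Y k − k_d) − 1] = 48.7 × (1 + 0.0618 × 13.2) / [13.2 × (0.492 × 7.94 − 0.0618) − 1] = 88.43 / 49.75 = 1.777 mg/L.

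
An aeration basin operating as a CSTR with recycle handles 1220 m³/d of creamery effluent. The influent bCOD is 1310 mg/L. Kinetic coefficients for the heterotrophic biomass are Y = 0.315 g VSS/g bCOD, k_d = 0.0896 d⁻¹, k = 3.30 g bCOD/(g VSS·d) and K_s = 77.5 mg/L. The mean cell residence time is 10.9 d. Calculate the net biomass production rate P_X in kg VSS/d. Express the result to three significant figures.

P_X ≈ 252 kg VSS/d

For a completely mixed reactor with recycle the Lawrence–McCarty relation gives S = K_s·(1 + k_d·θ_c) / [θ_c·(Y·k − k_d) − 1] = 77.5 × (1 + 0.0896 × 10.9) / [10.9 × (0.315 × 3.30 − 0.0896) − 1] = 153.2 / 9.354 = 16.38 mg/L.
The observed yield is Y_obs = Y/(1 + k_d·θ_c) = 0.315 / (1 + 0.0896 × 10.9) = 0.315 / 1.977 = 0.1594 g VSS per g bCOD removed.
Substrate removed = Q·(S₀ − S) = 1220 m³/d × (1310 − 16.4) g/m³ = 1.58×10^6 g/d = 1578 kg/d.
So the net sludge growth is P_X = 0.1594 × 1578 = 251.5 kg VSS/d.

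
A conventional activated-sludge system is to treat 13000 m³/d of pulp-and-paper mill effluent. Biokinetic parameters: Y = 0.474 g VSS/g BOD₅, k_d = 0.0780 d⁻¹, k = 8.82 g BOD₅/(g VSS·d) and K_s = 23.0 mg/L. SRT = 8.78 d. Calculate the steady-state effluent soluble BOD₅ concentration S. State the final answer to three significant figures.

S ≈ 1.11 mg/L

From the Monod/SRT balance for a CMAS, S = K_s·(1+k_d θ_c)/[θ_c·(Y k − k_d) − 1] = 23.0 × (1 + 0.0780 × 8.78) / [8.78 × (0.474 × 8.82 − 0.0780) − 1] = 38.75 / 35.02 = 1.106 mg/L.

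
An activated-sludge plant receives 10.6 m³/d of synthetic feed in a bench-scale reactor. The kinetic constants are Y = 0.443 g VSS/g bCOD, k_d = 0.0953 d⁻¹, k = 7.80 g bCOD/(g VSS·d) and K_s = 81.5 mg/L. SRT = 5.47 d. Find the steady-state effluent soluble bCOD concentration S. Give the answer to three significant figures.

S ≈ 7.13 mg/L

Effluent substrate depends only on kinetics and SRT: S = K_s(1 + k_d θ_c) / [θ_c(Yk − k_d) − 1] = 81.5 × (1 + 0.0953 × 5.47) / [5.47 × (0.443 × 7.80 − 0.0953) − 1] = 124.0 / 17.38 = 7.134 mg/L.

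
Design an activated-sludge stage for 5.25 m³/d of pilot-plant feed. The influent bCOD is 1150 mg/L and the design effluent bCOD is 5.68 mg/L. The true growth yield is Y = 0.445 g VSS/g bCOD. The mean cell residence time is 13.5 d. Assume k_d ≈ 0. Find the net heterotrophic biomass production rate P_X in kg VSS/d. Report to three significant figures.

P_X ≈ 2.67 kg VSS/d

No decay correction is needed, so Y_obs = Y = 0.445.
Q·(S₀ − S) = 5.25 × (1150 − 5.68) × 10⁻³ = 6.008 kg/d removed.
Biomass produced: P_X = Y_obs·Q·ΔS = 0.4450 × 6.008 ≈ 2.673 kg VSS/d.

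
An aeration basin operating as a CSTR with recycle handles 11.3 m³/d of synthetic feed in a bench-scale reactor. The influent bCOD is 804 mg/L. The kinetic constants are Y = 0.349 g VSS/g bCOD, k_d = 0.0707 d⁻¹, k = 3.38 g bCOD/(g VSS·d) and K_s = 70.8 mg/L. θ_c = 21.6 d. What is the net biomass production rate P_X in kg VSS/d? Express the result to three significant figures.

For a completely mixed reactor with recycle the Lawrence–McCarty relation gives S = K_s·(1 + k_d·θ_c) / [θ_c·(Y·k − k_d) − 1] = 70.8 × (1 + 0.0707 × 21.6) / [21.6 × (0.349 × 3.38 − 0.0707) − 1] = 178.9 / 22.95 = 7.795 mg/L.
Observed yield with endogenous decay: Y_obs = Y / (1 + k_d·θ_c) = 0.349 / (1 + 0.0707 × 21.6) = 0.349 / 2.527 = 0.1381 g VSS/g bCOD.
Q·(S₀ − S) = 11.3 × (804 − 7.80) × 10⁻³ = 8.997 kg/d removed.
P_X = Y_obs · Q(S₀ − S) = 0.1381 × 8.997 = 1.243 kg VSS/d.

P_X ≈ 1.24 kg VSS/d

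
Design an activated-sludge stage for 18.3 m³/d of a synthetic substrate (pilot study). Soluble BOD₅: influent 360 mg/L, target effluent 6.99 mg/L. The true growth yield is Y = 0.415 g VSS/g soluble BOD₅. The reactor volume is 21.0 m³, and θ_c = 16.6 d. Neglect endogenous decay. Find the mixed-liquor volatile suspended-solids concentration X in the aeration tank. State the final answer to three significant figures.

X ≈ 2120 mg/L

Without decay, X = Y Q (S₀−S) θ_c / V = 0.415 × 18.3 × (360 − 6.99) × 16.6 / 21.0 = 2119 mg/L.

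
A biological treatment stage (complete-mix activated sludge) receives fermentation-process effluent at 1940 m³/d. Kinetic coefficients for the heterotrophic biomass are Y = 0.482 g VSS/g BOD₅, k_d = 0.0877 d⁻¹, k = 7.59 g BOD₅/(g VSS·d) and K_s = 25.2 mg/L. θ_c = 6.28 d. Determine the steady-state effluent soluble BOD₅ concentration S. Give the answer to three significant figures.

From the Monod/SRT balance for a CMAS, S = K_s·(1+k_d θ_c)/[θ_c·(Y k − k_d) − 1] = 25.2 × (1 + 0.0877 × 6.28) / [6.28 × (0.482 × 7.59 − 0.0877) − 1] = 39.08 / 21.42 = 1.824 mg/L.

S ≈ 1.82 mg/L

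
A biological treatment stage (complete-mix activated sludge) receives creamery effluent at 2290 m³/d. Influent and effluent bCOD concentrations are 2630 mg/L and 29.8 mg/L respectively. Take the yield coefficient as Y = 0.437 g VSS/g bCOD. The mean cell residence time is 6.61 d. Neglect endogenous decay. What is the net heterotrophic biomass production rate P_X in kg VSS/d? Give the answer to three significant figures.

Since k_d ≈ 0, Y_obs = Y = 0.437 g VSS/g bCOD.
Q·(S₀ − S) = 2290 × (2630 − 29.8) × 10⁻³ = 5954 kg/d removed.
So the net sludge growth is P_X = 0.4370 × 5954 = 2602 kg VSS/d.

P_X ≈ 2600 kg VSS/d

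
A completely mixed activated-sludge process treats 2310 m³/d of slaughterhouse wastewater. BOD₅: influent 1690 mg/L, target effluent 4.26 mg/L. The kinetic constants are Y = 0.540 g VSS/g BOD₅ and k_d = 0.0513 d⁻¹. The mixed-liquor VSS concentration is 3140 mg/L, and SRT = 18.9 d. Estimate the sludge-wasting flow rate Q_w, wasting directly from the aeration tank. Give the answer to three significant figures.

Q_w ≈ 340 m³/d

Rearranging the biomass balance for a CMAS with decay, V = Y·Q·ΔS·θ_c / [X·(1+k_d θ_c)] = 0.540 × 2310 × (1690 − 4.26) × 18.9 / [3140 × (1 + 0.0513 × 18.9)] = 3.97×10^7 / 6184 = 6426 m³.
For wasting at MLVSS concentration, Q_w = V/θ_c = 6426/18.9 = 340.0 m³/d.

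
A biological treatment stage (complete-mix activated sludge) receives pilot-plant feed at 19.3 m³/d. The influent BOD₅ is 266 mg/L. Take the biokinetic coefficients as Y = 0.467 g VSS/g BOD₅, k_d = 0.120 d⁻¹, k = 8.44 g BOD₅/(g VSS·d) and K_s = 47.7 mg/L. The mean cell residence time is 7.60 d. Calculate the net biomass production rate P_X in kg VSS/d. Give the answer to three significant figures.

P_X ≈ 1.24 kg VSS/d

From the Monod/SRT balance for a CMAS, S = K_s·(1+k_d θ_c)/[θ_c·(Y k − k_d) − 1] = 47.7 × (1 + 0.120 × 7.60) / [7.60 × (0.467 × 8.44 − 0.120) − 1] = 91.20 / 28.04 = 3.252 mg/L.
The observed yield is Y_obs = Y/(1 + k_d·θ_c) = 0.467 / (1 + 0.120 × 7.60) = 0.467 / 1.912 = 0.2442 g VSS per g BOD₅ removed.
ΔS = 266 − 3.25 = 262.8 mg/L, so the substrate removal rate is 19.3 × 262.8/1000 = 5.071 kg BOD₅/d.
So the net sludge growth is P_X = 0.2442 × 5.071 = 1.239 kg VSS/d.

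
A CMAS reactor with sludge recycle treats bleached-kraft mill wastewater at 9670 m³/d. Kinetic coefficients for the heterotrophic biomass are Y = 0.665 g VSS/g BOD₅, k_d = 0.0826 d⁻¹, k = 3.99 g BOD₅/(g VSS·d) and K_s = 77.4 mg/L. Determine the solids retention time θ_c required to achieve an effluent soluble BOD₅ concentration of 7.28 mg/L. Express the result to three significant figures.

Specific growth rate at S = 7.28 mg/L: μ = YkS/(K_s+S) = 0.665·3.99·7.28/(77.4+7.28) = 0.2281 d⁻¹.
θ_c = 1/(μ − k_d) = 1/(0.2281 − 0.0826) = 1/0.1455 = 6.872 d.

θ_c ≈ 6.87 d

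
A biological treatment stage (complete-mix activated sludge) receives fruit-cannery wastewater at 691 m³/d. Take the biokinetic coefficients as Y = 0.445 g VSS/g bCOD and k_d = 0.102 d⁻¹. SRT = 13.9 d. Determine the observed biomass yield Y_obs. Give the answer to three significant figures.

Y_obs ≈ 0.184 g VSS/g bCOD

Correct the yield for decay: Y_obs = Y/(1 + k_d θ_c) = 0.445 / (1 + 0.102 × 13.9) = 0.445 / 2.418 = 0.1841.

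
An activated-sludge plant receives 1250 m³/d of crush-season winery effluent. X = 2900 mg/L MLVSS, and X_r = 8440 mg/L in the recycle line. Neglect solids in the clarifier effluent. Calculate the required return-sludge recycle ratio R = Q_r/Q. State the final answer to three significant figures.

Mass balance around the secondary clarifier (neglecting effluent solids): R = X / (X_r − X) = 2900 / (8440 − 2900) = 0.5235.

R ≈ 0.523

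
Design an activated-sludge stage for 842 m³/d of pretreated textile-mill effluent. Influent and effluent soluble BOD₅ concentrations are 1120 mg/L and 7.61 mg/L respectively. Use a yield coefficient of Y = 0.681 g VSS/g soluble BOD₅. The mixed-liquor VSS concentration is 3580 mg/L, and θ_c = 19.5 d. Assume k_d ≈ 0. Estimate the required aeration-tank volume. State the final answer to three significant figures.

V ≈ 3470 m³

Biomass mass balance (decay neglected): V·X = Y·Q·(S₀ − S)·θ_c, so V = 0.681 × 842 × (1120 − 7.61) × 19.5 / 3580 = 3474 m³.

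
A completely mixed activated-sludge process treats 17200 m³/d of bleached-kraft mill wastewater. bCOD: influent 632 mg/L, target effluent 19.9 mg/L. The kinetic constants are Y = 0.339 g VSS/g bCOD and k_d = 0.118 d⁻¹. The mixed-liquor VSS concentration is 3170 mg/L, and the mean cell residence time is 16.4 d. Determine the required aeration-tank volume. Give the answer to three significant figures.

Rearranging the biomass balance for a CMAS with decay, V = Y·Q·ΔS·θ_c / [X·(1+k_d θ_c)] = 0.339 × 17200 × (632 − 19.9) × 16.4 / [3170 × (1 + 0.118 × 16.4)] = 5.85×10^7 / 9305 = 6291 m³.

V ≈ 6290 m³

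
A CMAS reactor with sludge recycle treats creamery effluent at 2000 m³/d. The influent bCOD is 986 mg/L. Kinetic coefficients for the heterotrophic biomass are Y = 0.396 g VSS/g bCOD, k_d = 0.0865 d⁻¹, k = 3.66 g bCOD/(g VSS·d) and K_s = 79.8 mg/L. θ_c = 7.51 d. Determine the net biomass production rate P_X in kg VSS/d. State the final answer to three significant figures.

From the Monod/SRT balance for a CMAS, S = K_s·(1+k_d θ_c)/[θ_c·(Y k − k_d) − 1] = 79.8 × (1 + 0.0865 × 7.51) / [7.51 × (0.396 × 3.66 − 0.0865) − 1] = 131.6 / 9.235 = 14.25 mg/L.
Y_obs = Y / (1 + k_d θ_c) = 0.396 / (1 + 0.0865 × 7.51) = 0.396 / 1.650 = 0.2401.
Mass of bCOD removed per day: Q(S₀ − S) = 2000 × 971.7 g/m³ = 1943 kg/d.
Net biomass production P_X = Y_obs × Q·(S₀ − S) = 0.2401 × 1943 = 466.5 kg VSS/d.

P_X ≈ 467 kg VSS/d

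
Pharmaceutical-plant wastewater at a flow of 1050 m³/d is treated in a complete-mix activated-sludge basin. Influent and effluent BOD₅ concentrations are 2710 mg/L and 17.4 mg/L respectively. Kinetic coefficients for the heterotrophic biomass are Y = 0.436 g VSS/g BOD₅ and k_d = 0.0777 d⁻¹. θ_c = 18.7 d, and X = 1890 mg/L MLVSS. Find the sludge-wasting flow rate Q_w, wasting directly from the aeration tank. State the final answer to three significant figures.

Q_w ≈ 266 m³/d

Steady-state biomass mass balance: V·X·(1 + k_d·θ_c) = Y·Q·(S₀ − S)·θ_c, so V = 0.436 × 1050 × (2710 − 17.4) × 18.7 / [1890 × (1 + 0.0777 × 18.7)] = 2.31×10^7 / 4636 = 4972 m³.
For wasting at MLVSS concentration, Q_w = V/θ_c = 4972/18.7 = 265.9 m³/d.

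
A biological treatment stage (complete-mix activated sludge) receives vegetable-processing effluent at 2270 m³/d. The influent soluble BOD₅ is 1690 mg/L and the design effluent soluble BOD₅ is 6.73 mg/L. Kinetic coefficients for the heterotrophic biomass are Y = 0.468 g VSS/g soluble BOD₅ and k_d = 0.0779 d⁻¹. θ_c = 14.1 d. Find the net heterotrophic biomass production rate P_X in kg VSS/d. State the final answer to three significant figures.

Y_obs = Y / (1 + k_d θ_c) = 0.468 / (1 + 0.0779 × 14.1) = 0.468 / 2.098 = 0.2230.
Q·(S₀ − S) = 2270 × (1690 − 6.73) × 10⁻³ = 3821 kg/d removed.
So the net sludge growth is P_X = 0.2230 × 3821 = 852.2 kg VSS/d.

P_X ≈ 852 kg VSS/d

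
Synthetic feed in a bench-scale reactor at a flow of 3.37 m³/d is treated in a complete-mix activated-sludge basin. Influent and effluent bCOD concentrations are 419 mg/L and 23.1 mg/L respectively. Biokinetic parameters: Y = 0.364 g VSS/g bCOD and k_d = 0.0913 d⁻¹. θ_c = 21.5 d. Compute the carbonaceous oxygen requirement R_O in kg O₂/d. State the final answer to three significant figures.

R_O ≈ 1.10 kg O₂/d

Correct the yield for decay: Y_obs = Y/(1 + k_d θ_c) = 0.364 / (1 + 0.0913 × 21.5) = 0.364 / 2.963 = 0.1229.
ΔS = 419 − 23.1 = 395.9 mg/L, so the substrate removal rate is 3.37 × 395.9/1000 = 1.334 kg bCOD/d.
P_X = Y_obs·Q·(S₀ − S) = 0.1229 × 1.334 = 0.1639 kg VSS/d.
R_O = Q·(S₀ − S) − 1.42·P_X = 1.334 − 1.42 × 0.1639 = 1.101 kg O₂/d.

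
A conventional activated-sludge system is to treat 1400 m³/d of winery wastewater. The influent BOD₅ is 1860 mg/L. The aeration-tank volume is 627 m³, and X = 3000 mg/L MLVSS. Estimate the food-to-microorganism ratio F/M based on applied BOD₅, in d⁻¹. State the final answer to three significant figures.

Food-to-microorganism ratio F/M = Q S₀ / (V X) = 1400 × 1860 / (627.0 × 3000) = 1.384 d⁻¹.

F/M ≈ 1.38 d⁻¹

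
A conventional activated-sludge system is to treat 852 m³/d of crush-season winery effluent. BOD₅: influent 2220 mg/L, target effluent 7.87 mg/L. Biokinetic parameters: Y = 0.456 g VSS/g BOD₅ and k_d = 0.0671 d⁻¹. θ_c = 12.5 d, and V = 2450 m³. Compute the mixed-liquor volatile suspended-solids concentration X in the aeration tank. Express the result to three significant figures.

X ≈ 2380 mg/L

From V·X·(1 + k_d·θ_c) = Y·Q·(S₀ − S)·θ_c: X = 0.456 × 852 × (2220 − 7.87) × 12.5 / [2450 × (1 + 0.0671 × 12.5)] = 2385 mg/L.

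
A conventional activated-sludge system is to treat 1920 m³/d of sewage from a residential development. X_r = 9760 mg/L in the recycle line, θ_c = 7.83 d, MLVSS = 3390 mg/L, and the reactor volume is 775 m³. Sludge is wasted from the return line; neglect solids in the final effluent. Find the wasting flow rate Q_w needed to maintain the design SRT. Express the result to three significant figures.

Q_w ≈ 34.4 m³/d

Q_w = (V·X)/(θ_c X_r) = 775.0 × 3390 / (7.83 × 9760) = 34.38 m³/d.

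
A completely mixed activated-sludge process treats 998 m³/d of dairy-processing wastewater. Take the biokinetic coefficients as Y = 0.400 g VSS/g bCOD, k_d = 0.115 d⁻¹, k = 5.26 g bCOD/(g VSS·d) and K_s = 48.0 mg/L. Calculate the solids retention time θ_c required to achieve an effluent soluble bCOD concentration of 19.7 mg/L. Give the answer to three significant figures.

At the target effluent, Y k S/(K_s+S) = 0.400×5.26×19.7/67.70 = 0.6122 d⁻¹.
θ_c = 1/(μ − k_d) = 1/(0.6122 − 0.115) = 1/0.4972 = 2.011 d.

θ_c ≈ 2.01 d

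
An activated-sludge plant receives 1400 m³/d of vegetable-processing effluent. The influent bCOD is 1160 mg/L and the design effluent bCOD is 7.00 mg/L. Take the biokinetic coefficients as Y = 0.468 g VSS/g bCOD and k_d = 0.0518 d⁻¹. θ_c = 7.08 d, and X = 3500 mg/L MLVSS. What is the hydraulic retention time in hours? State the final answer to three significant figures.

τ ≈ 19.2 h

Rearranging the biomass balance for a CMAS with decay, V = Y·Q·ΔS·θ_c / [X·(1+k_d θ_c)] = 0.468 × 1400 × (1160 − 7.00) × 7.08 / [3500 × (1 + 0.0518 × 7.08)] = 5.35×10^6 / 4784 = 1118 m³.
HRT = V/Q = 1118 m³ / 1400 m³·d⁻¹ = 0.7986 d × 24 = 19.17 h.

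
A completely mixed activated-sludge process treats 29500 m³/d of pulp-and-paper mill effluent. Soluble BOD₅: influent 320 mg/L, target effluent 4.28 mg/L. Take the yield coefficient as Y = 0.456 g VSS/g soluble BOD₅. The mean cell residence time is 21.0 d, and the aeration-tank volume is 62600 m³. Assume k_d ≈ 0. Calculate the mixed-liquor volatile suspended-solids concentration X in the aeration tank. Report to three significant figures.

From V·X = Y·Q·(S₀ − S)·θ_c (decay neglected): X = 0.456 × 29500 × (320 − 4.28) × 21.0 / 62600 = 1425 mg/L.

X ≈ 1420 mg/L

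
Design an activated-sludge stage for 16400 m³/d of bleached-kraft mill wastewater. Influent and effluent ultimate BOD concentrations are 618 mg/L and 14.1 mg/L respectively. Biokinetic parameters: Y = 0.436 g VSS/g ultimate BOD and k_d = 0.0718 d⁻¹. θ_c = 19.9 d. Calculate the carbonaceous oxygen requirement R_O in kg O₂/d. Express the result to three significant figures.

R_O ≈ 7380 kg O₂/d

Y_obs = Y / (1 + k_d θ_c) = 0.436 / (1 + 0.0718 × 19.9) = 0.436 / 2.429 = 0.1795.
Substrate removed = Q·(S₀ − S) = 16400 m³/d × (618 − 14.1) g/m³ = 9.9×10^6 g/d = 9904 kg/d.
Net sludge production P_X = 0.1795 × 9904 = 1778 kg VSS/d.
Carbonaceous O₂ demand = substrate oxidised − cell-mass equivalent = 9904 − 1.42 × 1778 = 7379 kg O₂/d.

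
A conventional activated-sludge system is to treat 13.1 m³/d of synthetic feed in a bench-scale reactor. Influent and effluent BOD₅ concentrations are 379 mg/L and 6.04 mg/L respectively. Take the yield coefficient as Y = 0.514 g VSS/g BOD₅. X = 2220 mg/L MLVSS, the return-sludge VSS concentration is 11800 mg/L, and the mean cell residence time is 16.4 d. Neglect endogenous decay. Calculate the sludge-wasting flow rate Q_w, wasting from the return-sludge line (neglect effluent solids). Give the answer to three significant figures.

V·X = Y·Q·ΔS·θ_c gives V = 0.514 × 13.1 × (379 − 6.04) × 16.4 / 2220 = 18.55 m³.
Q_w = (V·X)/(θ_c X_r) = 18.55 × 2220 / (16.4 × 11800) = 0.2128 m³/d.

Q_w ≈ 0.213 m³/d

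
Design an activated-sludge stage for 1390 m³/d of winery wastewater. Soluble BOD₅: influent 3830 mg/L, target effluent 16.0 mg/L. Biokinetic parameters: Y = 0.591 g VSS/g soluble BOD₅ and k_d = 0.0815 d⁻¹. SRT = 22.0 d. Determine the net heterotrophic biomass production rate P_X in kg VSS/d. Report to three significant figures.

Y_obs = Y / (1 + k_d θ_c) = 0.591 / (1 + 0.0815 × 22.0) = 0.591 / 2.793 = 0.2116.
ΔS = 3830 − 16.0 = 3814 mg/L, so the substrate removal rate is 1390 × 3814/1000 = 5301 kg soluble BOD₅/d.
Net biomass production P_X = Y_obs × Q·(S₀ − S) = 0.2116 × 5301 = 1122 kg VSS/d.

P_X ≈ 1120 kg VSS/d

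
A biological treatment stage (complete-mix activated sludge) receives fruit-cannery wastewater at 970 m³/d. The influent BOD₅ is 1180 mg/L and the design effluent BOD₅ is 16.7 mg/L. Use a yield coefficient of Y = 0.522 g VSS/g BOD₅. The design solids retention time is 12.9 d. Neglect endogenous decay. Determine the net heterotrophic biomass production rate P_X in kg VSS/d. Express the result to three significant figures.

Since k_d ≈ 0, Y_obs = Y = 0.522 g VSS/g BOD₅.
Q·(S₀ − S) = 970 × (1180 − 16.7) × 10⁻³ = 1128 kg/d removed.
Net biomass production P_X = Y_obs × Q·(S₀ − S) = 0.5220 × 1128 = 589.0 kg VSS/d.

P_X ≈ 589 kg VSS/d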